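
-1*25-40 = -65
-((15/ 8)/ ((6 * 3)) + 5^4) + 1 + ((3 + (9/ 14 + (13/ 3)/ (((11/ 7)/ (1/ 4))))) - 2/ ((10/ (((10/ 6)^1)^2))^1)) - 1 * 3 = -623.33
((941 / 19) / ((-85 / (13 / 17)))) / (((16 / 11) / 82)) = -5517083 / 219640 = -25.12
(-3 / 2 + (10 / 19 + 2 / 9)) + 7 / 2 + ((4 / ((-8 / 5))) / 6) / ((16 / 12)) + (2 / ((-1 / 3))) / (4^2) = 5639 / 2736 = 2.06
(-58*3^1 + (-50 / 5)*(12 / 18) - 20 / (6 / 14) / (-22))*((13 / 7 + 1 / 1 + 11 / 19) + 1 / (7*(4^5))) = -229781617 / 374528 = -613.52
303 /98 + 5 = 793 /98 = 8.09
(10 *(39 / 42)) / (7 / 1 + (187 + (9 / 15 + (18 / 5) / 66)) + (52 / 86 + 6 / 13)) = 1998425 / 42122038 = 0.05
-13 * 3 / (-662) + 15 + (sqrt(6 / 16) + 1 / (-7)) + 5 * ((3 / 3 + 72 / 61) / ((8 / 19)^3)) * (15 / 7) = sqrt(6) / 4 + 23725925311 / 72364544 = 328.48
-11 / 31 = -0.35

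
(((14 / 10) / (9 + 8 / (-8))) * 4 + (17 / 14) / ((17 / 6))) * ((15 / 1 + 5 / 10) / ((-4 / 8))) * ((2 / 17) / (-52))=2449 / 30940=0.08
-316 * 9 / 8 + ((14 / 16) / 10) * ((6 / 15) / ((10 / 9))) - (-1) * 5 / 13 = -9232181 / 26000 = -355.08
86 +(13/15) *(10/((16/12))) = 185/2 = 92.50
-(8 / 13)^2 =-64 / 169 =-0.38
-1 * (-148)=148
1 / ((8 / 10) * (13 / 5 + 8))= 25 / 212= 0.12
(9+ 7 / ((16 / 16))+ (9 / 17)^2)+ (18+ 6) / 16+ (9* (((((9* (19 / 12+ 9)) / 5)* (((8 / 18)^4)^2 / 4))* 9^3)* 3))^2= 156543176826317 / 7679322450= 20385.02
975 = 975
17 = 17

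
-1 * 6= -6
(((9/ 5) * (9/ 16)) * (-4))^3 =-531441/ 8000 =-66.43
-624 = -624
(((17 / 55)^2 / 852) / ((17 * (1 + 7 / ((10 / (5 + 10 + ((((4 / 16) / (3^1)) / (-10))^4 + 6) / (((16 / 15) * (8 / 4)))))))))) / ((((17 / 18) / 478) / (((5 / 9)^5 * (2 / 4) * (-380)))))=-929996800000000 / 373148966151999873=-0.00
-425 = -425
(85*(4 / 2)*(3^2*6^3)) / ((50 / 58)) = 1916784 / 5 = 383356.80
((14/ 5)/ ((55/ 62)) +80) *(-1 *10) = -45736/ 55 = -831.56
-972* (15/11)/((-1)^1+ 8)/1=-14580/77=-189.35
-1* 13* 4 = -52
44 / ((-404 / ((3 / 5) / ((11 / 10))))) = -0.06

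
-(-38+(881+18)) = -861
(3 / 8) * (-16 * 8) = -48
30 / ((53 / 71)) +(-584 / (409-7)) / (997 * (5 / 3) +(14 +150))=781607194 / 19448827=40.19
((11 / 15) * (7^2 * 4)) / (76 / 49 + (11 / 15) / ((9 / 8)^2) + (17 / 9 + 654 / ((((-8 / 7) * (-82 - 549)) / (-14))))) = -10799140968 / 651944063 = -16.56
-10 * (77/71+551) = -391980/71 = -5520.85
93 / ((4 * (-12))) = -31 / 16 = -1.94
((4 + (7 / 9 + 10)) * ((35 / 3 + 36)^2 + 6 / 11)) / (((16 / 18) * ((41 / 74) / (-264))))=-2214381106 / 123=-18003098.42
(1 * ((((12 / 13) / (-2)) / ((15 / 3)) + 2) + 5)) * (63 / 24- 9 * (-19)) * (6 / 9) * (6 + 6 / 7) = 2494644 / 455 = 5482.73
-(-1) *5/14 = 5/14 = 0.36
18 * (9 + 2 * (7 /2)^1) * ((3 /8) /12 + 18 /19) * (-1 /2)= -5355 /38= -140.92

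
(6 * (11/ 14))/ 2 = 33/ 14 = 2.36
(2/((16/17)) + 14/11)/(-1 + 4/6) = -897/88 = -10.19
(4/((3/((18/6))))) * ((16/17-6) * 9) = -3096/17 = -182.12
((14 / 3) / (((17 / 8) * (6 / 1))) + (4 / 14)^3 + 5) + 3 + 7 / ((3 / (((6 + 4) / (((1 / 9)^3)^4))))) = 345837791716789574 / 52479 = 6590022517898.39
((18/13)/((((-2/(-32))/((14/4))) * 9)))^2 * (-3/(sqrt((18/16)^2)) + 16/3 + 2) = 175616/507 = 346.38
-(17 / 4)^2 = -289 / 16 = -18.06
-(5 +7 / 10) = -57 / 10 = -5.70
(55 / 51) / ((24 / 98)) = 2695 / 612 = 4.40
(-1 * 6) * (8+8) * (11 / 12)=-88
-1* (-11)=11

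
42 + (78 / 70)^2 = 52971 / 1225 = 43.24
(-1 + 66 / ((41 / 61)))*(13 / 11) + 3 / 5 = 260378 / 2255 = 115.47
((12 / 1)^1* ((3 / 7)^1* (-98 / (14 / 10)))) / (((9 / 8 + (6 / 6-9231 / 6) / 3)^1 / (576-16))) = 1612800 / 4091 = 394.23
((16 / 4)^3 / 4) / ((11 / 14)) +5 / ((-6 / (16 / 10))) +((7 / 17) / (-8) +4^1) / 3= 91315 / 4488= 20.35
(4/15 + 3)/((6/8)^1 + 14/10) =1.52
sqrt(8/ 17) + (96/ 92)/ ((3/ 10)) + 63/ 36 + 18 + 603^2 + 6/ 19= 2 * sqrt(34)/ 17 + 635629687/ 1748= 363633.23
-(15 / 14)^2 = -225 / 196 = -1.15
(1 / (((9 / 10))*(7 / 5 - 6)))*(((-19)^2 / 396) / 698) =-9025 / 28608228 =-0.00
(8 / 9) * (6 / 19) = 16 / 57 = 0.28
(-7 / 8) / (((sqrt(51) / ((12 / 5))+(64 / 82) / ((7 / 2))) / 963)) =742912128 / 34810217 - 2776247145*sqrt(51) / 69620434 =-263.44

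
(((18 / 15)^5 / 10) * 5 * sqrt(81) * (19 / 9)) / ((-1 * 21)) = -24624 / 21875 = -1.13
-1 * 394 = -394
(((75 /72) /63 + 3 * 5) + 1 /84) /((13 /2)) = 2.31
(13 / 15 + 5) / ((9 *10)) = 44 / 675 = 0.07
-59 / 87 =-0.68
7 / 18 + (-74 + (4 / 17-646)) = -220129 / 306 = -719.38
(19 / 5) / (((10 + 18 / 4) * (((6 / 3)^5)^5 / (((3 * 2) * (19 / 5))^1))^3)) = 3518667 / 42796446251006159749120000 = 0.00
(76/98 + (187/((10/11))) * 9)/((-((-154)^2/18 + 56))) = -8167653/6057380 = -1.35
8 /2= 4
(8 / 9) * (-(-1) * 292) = 2336 / 9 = 259.56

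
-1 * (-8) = 8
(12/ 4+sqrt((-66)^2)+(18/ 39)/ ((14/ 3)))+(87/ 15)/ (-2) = 60241/ 910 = 66.20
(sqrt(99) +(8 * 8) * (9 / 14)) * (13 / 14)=39 * sqrt(11) / 14 +1872 / 49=47.44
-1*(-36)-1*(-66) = 102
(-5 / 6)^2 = 25 / 36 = 0.69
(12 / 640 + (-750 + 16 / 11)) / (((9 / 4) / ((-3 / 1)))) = 1317407 / 1320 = 998.04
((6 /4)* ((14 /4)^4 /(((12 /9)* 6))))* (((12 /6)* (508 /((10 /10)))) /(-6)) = -304927 /64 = -4764.48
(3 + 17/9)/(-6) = -22/27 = -0.81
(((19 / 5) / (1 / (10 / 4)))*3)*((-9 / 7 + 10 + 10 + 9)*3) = 16587 / 7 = 2369.57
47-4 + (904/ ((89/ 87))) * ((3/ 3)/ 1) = 82475/ 89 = 926.69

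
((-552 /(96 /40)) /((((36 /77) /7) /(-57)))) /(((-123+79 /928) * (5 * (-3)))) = 15613136 /146655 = 106.46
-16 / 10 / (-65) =8 / 325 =0.02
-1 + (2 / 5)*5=1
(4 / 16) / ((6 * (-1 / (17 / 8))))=-17 / 192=-0.09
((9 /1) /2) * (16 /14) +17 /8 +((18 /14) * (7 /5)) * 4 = 14.47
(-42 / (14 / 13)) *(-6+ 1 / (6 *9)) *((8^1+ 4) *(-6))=-16796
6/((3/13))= 26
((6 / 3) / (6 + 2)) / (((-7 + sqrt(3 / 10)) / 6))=-105 / 487- 3 * sqrt(30) / 974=-0.23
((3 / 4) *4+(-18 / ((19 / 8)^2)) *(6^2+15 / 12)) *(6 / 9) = -27886 / 361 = -77.25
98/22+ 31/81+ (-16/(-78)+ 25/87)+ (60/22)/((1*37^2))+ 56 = 2563982699/41805153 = 61.33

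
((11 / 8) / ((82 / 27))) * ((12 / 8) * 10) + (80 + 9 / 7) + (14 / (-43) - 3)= 16734651 / 197456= 84.75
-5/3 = -1.67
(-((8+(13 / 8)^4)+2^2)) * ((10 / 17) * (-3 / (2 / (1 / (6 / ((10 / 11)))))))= 1942825 / 765952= 2.54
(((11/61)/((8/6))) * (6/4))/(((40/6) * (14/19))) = 5643/136640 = 0.04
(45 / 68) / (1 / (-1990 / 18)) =-4975 / 68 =-73.16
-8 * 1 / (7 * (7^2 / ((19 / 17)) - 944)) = 152 / 119721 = 0.00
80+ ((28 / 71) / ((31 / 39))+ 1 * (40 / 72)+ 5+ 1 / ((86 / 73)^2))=12712768969 / 146507364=86.77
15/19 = 0.79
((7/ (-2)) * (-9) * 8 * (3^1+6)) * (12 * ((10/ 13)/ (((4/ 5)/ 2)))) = 680400/ 13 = 52338.46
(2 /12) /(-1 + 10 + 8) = 0.01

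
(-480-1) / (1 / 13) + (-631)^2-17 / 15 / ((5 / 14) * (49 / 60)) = 13716644 / 35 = 391904.11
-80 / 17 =-4.71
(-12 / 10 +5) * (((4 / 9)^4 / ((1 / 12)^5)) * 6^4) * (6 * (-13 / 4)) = -4661968896 / 5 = -932393779.20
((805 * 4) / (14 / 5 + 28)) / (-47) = -2.22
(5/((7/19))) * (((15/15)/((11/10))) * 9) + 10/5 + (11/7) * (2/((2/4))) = 9188/77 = 119.32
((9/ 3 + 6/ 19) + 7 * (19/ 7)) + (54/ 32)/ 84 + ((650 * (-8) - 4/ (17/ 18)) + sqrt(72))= -749841573/ 144704 + 6 * sqrt(2)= -5173.41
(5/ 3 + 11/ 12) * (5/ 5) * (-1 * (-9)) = 93/ 4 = 23.25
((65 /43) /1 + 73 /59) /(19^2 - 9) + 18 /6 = 3.01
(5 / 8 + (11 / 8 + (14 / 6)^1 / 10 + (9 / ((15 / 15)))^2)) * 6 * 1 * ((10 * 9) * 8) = 359568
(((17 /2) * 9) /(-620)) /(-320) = 153 /396800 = 0.00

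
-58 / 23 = -2.52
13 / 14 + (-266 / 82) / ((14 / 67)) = -4189 / 287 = -14.60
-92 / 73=-1.26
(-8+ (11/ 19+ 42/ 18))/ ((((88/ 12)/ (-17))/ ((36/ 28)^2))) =199665/ 10241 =19.50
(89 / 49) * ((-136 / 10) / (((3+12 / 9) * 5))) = -18156 / 15925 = -1.14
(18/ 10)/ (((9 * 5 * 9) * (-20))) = -1/ 4500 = -0.00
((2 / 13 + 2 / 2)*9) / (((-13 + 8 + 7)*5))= 27 / 26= 1.04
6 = 6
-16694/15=-1112.93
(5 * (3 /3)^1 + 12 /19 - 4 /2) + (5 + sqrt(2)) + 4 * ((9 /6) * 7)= sqrt(2) + 962 /19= 52.05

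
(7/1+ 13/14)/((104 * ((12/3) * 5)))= 111/29120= 0.00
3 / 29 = 0.10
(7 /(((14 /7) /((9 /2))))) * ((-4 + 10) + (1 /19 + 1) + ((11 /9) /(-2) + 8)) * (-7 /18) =-242011 /2736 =-88.45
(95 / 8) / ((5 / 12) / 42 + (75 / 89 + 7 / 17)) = 9055305 / 964157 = 9.39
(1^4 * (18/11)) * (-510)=-9180/11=-834.55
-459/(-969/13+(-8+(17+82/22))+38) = 21879/1135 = 19.28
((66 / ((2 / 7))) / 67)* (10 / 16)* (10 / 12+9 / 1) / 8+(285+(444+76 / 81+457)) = 826353707 / 694656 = 1189.59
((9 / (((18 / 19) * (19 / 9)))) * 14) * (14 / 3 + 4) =546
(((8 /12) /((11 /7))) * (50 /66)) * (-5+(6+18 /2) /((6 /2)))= 0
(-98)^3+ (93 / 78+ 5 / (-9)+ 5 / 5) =-220238545 / 234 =-941190.36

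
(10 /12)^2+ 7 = 277 /36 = 7.69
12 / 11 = 1.09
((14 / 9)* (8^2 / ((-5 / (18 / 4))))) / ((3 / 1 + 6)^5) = -448 / 295245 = -0.00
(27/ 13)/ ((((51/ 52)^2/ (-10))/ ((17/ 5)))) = -1248/ 17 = -73.41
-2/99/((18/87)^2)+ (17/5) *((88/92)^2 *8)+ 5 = 138640873/4713390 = 29.41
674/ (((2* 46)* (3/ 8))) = 1348/ 69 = 19.54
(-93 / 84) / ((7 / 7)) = -1.11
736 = 736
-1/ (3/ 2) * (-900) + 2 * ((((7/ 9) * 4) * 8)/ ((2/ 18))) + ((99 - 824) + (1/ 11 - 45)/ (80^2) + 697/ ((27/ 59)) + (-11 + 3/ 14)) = 12209759717/ 6652800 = 1835.28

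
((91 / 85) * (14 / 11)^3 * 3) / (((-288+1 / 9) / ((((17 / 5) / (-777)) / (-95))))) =-321048 / 303047570375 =-0.00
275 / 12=22.92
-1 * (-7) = 7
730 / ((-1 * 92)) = -7.93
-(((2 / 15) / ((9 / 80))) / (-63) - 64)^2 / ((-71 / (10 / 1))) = 118583388160 / 205431471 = 577.24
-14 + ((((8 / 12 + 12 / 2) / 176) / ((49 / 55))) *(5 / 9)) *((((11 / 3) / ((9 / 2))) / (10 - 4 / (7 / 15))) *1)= -285493 / 20412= -13.99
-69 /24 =-23 /8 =-2.88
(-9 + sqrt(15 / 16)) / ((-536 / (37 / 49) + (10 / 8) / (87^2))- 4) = 10081908 / 799649527- 280053 * sqrt(15) / 799649527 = 0.01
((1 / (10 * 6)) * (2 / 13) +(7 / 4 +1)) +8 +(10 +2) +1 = 18527 / 780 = 23.75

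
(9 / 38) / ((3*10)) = 3 / 380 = 0.01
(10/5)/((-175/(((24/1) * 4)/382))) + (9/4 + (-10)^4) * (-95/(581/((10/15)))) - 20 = -2640291919/2377950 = -1110.32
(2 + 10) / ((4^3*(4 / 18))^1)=27 / 32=0.84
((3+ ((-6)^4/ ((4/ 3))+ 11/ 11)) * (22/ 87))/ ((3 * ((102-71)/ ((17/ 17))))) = 21472/ 8091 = 2.65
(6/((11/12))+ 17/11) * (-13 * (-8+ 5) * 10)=34710/11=3155.45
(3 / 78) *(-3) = -3 / 26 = -0.12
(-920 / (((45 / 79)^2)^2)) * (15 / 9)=-14564.48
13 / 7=1.86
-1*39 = -39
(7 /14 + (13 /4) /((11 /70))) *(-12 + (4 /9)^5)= -14987492 /59049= -253.81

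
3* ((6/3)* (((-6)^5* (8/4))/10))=-46656/5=-9331.20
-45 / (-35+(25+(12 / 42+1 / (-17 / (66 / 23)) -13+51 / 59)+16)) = 7266735 / 971914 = 7.48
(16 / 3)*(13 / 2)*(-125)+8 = -12976 / 3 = -4325.33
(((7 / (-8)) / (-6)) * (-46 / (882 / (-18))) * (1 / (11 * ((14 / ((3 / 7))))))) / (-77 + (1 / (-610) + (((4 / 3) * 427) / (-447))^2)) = -12614941215 / 2495840279079224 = -0.00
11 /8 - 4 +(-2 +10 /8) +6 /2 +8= 61 /8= 7.62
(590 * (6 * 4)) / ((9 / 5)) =23600 / 3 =7866.67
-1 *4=-4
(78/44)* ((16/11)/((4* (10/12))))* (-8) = -3744/605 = -6.19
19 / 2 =9.50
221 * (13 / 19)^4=6311981 / 130321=48.43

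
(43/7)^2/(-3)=-1849/147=-12.58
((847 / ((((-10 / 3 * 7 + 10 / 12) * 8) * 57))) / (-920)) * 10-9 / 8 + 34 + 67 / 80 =3182275 / 94392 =33.71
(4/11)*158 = 632/11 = 57.45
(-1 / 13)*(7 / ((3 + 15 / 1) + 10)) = -1 / 52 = -0.02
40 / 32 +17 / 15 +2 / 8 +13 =469 / 30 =15.63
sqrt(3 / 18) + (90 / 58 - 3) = -42 / 29 + sqrt(6) / 6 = -1.04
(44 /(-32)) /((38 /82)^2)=-18491 /2888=-6.40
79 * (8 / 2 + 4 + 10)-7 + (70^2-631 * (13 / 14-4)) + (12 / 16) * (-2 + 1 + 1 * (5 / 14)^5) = 17753195455 / 2151296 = 8252.33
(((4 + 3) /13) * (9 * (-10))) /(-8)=6.06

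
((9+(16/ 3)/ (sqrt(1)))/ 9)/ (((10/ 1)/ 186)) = 1333/ 45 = 29.62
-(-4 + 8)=-4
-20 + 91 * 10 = 890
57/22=2.59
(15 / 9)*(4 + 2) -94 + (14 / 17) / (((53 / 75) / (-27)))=-104034 / 901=-115.47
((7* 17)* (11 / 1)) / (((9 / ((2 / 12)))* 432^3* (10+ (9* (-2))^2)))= 0.00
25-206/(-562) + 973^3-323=258847932442/281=921167019.37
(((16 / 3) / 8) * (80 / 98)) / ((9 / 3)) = 80 / 441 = 0.18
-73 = -73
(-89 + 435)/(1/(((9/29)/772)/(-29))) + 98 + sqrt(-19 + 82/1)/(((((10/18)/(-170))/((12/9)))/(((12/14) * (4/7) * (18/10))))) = 31811791/324626 - 264384 * sqrt(7)/245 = -2757.08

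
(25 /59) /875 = 1 /2065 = 0.00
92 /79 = 1.16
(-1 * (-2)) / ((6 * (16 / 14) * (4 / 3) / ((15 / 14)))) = 15 / 64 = 0.23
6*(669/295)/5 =4014/1475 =2.72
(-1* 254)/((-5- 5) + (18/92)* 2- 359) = 2921/4239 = 0.69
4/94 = 2/47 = 0.04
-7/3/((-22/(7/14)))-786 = -103745/132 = -785.95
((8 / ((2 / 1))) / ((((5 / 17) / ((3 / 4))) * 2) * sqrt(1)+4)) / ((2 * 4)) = 51 / 488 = 0.10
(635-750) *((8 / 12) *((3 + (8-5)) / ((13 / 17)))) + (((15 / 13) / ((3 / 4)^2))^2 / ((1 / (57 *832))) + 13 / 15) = 12931623 / 65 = 198948.05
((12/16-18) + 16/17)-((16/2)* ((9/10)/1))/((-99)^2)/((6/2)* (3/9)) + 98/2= 12103963/370260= 32.69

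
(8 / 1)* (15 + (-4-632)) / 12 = -414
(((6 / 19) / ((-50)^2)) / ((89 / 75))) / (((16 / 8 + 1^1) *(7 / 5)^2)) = 3 / 165718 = 0.00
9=9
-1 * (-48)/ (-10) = -24/ 5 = -4.80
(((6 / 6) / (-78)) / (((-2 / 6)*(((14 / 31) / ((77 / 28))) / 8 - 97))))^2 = 0.00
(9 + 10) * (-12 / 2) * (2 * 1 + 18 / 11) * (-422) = 1924320 / 11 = 174938.18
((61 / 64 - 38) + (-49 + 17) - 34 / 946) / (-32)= 2091275 / 968704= 2.16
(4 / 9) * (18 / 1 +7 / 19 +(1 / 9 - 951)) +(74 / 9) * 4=-587228 / 1539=-381.56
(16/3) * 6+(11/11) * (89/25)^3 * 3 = 2614907/15625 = 167.35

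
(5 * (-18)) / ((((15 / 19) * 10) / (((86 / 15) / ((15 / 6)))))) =-26.14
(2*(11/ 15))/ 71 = 22/ 1065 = 0.02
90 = 90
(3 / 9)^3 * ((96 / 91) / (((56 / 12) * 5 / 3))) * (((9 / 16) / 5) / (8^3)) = 9 / 8153600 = 0.00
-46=-46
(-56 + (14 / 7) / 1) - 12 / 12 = -55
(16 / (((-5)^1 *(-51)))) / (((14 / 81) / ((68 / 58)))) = 432 / 1015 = 0.43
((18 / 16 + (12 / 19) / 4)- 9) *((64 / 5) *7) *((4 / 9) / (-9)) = 34.15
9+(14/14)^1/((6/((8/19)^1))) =517/57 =9.07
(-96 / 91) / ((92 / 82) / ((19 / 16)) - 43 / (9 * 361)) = -12788064 / 11292463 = -1.13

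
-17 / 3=-5.67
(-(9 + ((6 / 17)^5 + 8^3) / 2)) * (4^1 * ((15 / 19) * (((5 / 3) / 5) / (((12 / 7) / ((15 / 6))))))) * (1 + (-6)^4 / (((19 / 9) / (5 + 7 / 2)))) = -6529541316175325 / 3075410262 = -2123144.80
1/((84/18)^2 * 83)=9/16268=0.00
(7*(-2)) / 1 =-14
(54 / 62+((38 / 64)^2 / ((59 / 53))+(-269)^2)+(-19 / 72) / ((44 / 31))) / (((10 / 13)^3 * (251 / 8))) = 29477421112284509 / 5817449088000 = 5067.07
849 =849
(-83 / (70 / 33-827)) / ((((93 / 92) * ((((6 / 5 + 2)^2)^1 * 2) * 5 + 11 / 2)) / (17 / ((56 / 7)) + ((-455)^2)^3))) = 89794325478983146505 / 10970063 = 8185397429256.62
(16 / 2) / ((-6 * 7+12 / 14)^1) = -7 / 36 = -0.19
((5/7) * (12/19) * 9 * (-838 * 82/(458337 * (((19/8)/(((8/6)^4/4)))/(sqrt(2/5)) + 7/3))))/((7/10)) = 194545660723200/1643720735480131 - 46166597222400 * sqrt(10)/605581323597943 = -0.12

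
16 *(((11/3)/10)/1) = 88/15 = 5.87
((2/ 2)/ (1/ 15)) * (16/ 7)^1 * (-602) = -20640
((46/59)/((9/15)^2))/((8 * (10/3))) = 115/1416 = 0.08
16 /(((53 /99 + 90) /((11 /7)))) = 17424 /62741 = 0.28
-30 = -30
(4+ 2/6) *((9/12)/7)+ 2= 69/28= 2.46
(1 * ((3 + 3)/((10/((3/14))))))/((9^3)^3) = 1/3013270470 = 0.00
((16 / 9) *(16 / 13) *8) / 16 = 128 / 117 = 1.09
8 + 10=18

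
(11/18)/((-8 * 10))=-11/1440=-0.01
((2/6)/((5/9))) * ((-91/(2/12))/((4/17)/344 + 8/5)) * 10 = -23947560/11701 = -2046.63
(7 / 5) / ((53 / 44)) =1.16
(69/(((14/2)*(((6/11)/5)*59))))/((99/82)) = 1.27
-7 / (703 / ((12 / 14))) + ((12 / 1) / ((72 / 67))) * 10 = 235487 / 2109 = 111.66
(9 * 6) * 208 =11232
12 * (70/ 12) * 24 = 1680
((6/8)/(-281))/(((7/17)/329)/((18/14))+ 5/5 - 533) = 21573/4299980020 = 0.00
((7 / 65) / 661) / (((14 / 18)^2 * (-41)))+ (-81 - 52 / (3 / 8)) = -8126099588 / 36992865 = -219.67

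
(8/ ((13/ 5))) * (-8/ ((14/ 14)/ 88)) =-2166.15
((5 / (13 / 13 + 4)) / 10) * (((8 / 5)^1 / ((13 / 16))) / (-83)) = -64 / 26975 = -0.00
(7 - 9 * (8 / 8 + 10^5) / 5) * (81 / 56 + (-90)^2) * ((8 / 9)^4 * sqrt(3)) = -860288746496 * sqrt(3) / 945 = -1576787109.11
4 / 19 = 0.21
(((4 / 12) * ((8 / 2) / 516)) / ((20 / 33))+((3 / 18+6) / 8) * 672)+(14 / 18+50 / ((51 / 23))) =71228341 / 131580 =541.33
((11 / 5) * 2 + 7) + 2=67 / 5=13.40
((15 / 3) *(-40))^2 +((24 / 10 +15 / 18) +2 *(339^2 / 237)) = 97106083 / 2370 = 40973.03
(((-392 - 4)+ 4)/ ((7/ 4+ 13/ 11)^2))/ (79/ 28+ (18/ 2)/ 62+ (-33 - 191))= 0.21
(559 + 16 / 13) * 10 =72830 / 13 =5602.31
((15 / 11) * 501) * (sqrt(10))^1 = 7515 * sqrt(10) / 11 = 2160.41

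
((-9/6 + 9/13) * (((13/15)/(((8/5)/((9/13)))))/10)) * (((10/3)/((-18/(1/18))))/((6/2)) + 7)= -71407/336960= -0.21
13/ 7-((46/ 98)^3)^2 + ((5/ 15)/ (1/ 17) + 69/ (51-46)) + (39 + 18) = 16259314596097/ 207619308015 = 78.31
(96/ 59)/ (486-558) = -4/ 177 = -0.02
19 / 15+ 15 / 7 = 358 / 105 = 3.41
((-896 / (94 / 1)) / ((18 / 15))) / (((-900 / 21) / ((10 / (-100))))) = -196 / 10575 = -0.02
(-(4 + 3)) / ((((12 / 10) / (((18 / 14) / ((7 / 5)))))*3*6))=-0.30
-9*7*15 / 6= -157.50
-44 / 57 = -0.77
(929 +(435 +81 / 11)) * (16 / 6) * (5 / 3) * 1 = 603400 / 99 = 6094.95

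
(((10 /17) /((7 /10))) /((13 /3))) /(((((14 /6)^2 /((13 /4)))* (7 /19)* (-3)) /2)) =-8550 /40817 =-0.21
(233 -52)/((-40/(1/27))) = -181/1080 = -0.17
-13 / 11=-1.18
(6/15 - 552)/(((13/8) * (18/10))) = -22064/117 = -188.58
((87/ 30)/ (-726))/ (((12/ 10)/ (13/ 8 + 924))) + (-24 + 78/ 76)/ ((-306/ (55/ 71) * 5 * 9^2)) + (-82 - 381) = -6704596637509/ 14385045312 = -466.08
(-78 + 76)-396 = -398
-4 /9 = -0.44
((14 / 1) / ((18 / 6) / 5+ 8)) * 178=12460 / 43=289.77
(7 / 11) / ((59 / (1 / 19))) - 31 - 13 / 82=-31505131 / 1011142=-31.16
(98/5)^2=384.16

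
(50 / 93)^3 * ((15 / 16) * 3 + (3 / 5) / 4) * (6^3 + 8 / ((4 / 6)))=9381250 / 89373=104.97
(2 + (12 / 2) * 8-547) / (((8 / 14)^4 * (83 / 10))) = -5966485 / 10624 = -561.60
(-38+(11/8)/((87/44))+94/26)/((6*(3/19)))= -35.56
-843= -843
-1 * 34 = -34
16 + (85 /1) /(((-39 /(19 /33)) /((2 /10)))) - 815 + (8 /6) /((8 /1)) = -2056843 /2574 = -799.08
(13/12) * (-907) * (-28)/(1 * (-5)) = -82537/15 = -5502.47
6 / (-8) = -0.75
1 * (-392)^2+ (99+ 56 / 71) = 153763.79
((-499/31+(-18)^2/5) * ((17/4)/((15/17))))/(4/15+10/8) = 2181661/14105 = 154.67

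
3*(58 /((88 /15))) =1305 /44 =29.66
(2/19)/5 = 2/95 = 0.02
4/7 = 0.57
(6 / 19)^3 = 0.03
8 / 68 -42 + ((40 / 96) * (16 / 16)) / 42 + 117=643693 / 8568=75.13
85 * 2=170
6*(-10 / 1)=-60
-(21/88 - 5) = 419/88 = 4.76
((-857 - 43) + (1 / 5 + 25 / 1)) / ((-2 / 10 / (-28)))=-122472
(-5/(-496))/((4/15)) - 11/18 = -10237/17856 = -0.57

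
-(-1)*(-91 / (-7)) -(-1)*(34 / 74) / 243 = 116900 / 8991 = 13.00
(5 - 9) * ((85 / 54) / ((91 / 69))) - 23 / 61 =-257347 / 49959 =-5.15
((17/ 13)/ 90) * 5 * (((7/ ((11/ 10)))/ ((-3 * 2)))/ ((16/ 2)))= -595/ 61776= -0.01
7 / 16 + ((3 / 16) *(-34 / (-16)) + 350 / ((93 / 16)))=726751 / 11904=61.05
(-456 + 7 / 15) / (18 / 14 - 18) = 47831 / 1755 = 27.25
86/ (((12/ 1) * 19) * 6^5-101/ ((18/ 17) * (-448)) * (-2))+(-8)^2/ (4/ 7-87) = -0.74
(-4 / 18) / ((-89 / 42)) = 28 / 267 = 0.10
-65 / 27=-2.41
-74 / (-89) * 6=444 / 89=4.99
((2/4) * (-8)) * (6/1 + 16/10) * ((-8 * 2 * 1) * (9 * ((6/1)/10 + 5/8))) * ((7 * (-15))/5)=-2815344/25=-112613.76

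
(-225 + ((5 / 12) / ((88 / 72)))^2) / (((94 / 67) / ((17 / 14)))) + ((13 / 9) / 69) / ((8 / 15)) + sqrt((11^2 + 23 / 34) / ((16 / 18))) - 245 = -231839429035 / 527389632 + 3*sqrt(70329) / 68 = -427.90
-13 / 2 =-6.50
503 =503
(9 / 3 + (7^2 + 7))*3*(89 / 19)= 15753 / 19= 829.11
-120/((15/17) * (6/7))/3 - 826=-7910/9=-878.89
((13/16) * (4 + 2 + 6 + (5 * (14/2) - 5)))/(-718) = -273/5744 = -0.05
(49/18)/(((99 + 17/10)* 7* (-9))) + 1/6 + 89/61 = 1.63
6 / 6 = 1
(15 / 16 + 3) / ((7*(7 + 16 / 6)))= 27 / 464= 0.06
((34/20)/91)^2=289/828100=0.00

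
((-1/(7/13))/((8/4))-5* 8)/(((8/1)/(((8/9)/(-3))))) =191/126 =1.52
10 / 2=5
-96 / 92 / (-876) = 2 / 1679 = 0.00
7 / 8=0.88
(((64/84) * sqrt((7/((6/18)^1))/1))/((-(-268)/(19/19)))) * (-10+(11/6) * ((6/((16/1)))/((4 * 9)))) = -5749 * sqrt(21)/202608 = -0.13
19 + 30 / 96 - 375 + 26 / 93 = -528847 / 1488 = -355.41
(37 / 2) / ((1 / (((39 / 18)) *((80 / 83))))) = 9620 / 249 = 38.63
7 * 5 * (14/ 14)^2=35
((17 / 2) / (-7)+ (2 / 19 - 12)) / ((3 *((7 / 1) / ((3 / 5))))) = -3487 / 9310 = -0.37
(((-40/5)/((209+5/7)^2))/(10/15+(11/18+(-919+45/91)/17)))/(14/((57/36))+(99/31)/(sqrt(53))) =12323910443208/31523802730612609381 - 83982825927* sqrt(53)/31523802730612609381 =0.00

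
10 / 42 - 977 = -20512 / 21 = -976.76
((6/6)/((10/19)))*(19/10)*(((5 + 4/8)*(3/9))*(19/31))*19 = 1433531/18600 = 77.07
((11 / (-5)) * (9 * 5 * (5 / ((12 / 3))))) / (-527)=495 / 2108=0.23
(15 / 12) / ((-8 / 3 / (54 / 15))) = -27 / 16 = -1.69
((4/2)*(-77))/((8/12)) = -231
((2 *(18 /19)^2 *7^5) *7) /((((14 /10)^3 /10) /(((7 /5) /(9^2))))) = 4802000 /361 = 13301.94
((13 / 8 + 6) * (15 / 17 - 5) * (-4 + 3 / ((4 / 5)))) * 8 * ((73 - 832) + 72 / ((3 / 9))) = -1159305 / 34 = -34097.21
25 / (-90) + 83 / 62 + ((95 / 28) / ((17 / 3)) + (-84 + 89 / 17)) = -10239857 / 132804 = -77.11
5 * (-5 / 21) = -25 / 21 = -1.19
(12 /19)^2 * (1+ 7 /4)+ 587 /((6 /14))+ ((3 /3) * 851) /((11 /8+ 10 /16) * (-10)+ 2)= 8600011 /6498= 1323.49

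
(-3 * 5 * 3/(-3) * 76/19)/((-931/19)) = -60/49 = -1.22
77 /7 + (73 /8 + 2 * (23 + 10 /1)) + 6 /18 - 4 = 1979 /24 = 82.46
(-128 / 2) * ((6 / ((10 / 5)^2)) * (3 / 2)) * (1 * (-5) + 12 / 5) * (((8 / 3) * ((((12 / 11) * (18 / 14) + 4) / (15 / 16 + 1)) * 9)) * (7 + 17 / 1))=7176978432 / 11935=601338.79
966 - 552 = 414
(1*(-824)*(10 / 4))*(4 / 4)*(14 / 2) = -14420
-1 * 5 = -5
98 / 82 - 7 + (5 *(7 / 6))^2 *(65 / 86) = 2527777 / 126936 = 19.91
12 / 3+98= 102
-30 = -30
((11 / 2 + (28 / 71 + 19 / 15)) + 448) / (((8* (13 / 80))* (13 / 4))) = 3877972 / 35997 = 107.73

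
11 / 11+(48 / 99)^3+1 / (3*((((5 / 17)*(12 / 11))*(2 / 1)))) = 2348011 / 1437480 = 1.63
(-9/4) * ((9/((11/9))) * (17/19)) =-12393/836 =-14.82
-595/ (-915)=119/ 183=0.65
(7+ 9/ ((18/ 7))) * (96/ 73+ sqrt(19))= 59.58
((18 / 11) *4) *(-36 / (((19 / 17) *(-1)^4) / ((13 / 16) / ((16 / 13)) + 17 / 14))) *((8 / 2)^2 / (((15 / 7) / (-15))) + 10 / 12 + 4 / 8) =127967823 / 2926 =43734.73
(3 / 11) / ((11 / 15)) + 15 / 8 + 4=6047 / 968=6.25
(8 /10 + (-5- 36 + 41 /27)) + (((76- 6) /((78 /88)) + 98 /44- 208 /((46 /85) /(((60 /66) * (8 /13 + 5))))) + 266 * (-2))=-2177036791 /888030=-2451.54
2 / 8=1 / 4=0.25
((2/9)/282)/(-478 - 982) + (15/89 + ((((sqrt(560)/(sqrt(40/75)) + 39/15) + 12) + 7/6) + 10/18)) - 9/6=2471884447/164893860 + 5 *sqrt(42)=47.39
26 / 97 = 0.27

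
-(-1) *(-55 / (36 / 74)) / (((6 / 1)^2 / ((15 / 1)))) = -10175 / 216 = -47.11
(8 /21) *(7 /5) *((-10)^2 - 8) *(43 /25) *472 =14937856 /375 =39834.28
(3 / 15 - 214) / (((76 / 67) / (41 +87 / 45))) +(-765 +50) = -12550178 / 1425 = -8807.14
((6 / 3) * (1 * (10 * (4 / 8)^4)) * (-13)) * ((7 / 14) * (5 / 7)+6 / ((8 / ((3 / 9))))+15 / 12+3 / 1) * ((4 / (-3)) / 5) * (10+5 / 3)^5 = 3316381250 / 729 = 4549219.82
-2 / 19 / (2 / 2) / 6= -0.02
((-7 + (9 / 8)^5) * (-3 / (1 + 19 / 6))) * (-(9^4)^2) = -65988169629903 / 409600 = -161103929.76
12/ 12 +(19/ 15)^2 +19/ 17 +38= 159587/ 3825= 41.72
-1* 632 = -632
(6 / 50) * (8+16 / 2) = 1.92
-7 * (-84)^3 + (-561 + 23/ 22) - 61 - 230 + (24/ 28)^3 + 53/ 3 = 4148095.34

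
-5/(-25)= 1/5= 0.20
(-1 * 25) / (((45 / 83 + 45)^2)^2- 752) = -1186458025 / 204122685902608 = -0.00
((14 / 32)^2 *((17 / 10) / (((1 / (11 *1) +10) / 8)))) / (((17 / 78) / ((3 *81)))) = 1702701 / 5920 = 287.62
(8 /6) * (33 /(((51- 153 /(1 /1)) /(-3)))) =22 /17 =1.29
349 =349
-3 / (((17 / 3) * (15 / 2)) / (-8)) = 48 / 85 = 0.56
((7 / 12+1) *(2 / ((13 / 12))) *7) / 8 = 133 / 52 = 2.56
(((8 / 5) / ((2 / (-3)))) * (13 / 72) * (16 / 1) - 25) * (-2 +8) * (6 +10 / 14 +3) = -65144 / 35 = -1861.26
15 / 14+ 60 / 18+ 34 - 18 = 857 / 42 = 20.40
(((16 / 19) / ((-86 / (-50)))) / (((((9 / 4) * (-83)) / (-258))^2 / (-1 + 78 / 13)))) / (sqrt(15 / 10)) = 5504000 * sqrt(6) / 3534057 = 3.81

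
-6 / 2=-3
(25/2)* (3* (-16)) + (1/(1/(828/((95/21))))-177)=-56427/95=-593.97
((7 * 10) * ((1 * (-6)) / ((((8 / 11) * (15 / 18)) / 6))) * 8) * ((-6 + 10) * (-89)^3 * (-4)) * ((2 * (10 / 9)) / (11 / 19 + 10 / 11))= -174260215557120 / 311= -560322236518.07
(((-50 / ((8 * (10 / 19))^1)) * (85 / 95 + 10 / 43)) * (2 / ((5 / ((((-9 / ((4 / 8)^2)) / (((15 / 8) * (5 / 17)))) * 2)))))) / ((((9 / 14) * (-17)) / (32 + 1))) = -2269344 / 1075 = -2111.02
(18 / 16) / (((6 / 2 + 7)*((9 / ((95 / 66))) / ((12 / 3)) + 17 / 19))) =171 / 3736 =0.05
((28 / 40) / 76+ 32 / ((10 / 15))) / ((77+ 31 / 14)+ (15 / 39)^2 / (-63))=0.61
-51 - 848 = -899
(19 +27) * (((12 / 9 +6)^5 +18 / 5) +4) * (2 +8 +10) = 4743040496 / 243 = 19518685.17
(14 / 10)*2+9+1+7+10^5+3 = 100022.80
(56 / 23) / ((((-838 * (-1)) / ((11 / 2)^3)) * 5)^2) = 12400927 / 3230322400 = 0.00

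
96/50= 48/25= 1.92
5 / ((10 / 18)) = 9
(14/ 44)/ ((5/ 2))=7/ 55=0.13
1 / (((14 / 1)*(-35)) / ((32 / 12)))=-4 / 735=-0.01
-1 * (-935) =935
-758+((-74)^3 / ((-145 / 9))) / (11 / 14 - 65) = -149867314 / 130355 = -1149.69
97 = 97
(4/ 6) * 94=188/ 3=62.67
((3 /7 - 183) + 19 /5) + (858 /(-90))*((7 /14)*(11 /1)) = -48553 /210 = -231.20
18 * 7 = 126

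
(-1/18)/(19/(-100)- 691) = 50/622071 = 0.00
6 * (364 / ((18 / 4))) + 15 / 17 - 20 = 466.22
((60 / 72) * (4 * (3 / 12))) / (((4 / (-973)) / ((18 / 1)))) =-14595 / 4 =-3648.75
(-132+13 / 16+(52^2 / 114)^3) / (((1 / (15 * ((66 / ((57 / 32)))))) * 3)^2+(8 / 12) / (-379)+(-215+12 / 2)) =-11491164555365369600 / 181760280672702933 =-63.22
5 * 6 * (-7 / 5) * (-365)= 15330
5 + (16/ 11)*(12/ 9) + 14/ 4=689/ 66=10.44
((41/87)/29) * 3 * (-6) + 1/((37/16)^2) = -121478/1151329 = -0.11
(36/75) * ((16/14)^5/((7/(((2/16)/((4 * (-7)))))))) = -12288/20588575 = -0.00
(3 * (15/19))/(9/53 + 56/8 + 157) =2385/165319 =0.01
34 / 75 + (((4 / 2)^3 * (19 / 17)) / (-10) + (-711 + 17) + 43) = -830587 / 1275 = -651.44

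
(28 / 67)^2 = 784 / 4489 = 0.17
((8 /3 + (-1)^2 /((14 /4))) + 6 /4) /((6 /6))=187 /42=4.45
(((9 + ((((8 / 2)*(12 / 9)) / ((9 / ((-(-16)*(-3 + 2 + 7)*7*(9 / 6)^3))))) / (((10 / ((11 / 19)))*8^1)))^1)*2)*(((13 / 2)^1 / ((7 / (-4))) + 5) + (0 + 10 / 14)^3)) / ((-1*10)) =-6.18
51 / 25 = 2.04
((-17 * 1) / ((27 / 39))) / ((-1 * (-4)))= -221 / 36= -6.14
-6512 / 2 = -3256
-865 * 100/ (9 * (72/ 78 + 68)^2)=-3654625/ 1806336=-2.02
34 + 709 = 743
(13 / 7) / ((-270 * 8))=-13 / 15120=-0.00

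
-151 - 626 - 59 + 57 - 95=-874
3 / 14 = 0.21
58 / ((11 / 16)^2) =14848 / 121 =122.71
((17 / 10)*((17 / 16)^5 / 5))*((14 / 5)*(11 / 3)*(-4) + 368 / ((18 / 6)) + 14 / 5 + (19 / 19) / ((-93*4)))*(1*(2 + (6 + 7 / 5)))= 178087297870397 / 487587840000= 365.24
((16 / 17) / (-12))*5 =-20 / 51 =-0.39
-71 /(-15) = 71 /15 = 4.73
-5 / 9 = -0.56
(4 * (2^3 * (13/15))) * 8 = 3328/15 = 221.87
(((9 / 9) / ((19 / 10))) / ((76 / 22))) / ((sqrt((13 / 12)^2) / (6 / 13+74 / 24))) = 30415 / 61009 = 0.50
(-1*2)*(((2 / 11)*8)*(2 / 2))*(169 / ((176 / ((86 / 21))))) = -29068 / 2541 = -11.44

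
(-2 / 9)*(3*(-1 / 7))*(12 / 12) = 2 / 21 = 0.10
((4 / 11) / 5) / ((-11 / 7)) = -28 / 605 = -0.05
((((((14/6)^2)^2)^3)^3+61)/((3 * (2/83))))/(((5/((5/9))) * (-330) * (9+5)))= -10004257282141416695280347601023/1702073164267970032140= -5877689333.32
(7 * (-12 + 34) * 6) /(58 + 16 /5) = 770 /51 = 15.10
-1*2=-2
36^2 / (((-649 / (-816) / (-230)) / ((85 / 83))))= -20674828800 / 53867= -383812.52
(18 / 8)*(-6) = -27 / 2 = -13.50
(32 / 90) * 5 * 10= 160 / 9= 17.78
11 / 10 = 1.10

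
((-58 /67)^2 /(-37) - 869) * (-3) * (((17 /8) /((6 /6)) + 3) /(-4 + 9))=17753596263 /6643720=2672.24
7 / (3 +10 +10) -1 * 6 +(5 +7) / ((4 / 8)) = 421 / 23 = 18.30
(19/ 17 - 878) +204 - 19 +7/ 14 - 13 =-23949/ 34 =-704.38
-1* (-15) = 15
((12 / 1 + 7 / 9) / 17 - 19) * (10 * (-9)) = 27920 / 17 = 1642.35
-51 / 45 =-17 / 15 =-1.13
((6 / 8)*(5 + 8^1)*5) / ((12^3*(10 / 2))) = 13 / 2304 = 0.01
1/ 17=0.06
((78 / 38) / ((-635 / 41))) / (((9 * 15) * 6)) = -533 / 3257550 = -0.00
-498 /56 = -249 /28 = -8.89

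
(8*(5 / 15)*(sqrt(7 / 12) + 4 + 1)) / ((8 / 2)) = sqrt(21) / 9 + 10 / 3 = 3.84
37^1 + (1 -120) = -82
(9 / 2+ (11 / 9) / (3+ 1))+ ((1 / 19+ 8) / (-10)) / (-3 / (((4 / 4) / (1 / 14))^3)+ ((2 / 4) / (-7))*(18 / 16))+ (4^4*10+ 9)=1316597819 / 509580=2583.69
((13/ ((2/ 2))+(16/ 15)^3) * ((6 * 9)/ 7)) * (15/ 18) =6853/ 75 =91.37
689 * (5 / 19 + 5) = 68900 / 19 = 3626.32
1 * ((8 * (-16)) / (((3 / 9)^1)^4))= -10368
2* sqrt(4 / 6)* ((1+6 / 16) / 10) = 11* sqrt(6) / 120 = 0.22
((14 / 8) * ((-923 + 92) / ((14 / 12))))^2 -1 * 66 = 6214785 / 4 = 1553696.25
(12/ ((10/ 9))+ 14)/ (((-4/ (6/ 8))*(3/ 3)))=-93/ 20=-4.65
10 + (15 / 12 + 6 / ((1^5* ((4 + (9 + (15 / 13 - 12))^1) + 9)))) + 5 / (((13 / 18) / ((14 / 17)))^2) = 518087517 / 28327780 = 18.29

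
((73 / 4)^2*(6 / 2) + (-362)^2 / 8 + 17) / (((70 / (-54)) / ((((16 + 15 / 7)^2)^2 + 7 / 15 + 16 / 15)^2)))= -3178867206192520970729001 / 20176803500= -157550585561906.32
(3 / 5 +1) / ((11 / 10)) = 16 / 11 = 1.45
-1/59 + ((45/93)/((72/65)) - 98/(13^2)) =-1186969/7418424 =-0.16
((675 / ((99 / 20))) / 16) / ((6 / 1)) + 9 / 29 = 4417 / 2552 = 1.73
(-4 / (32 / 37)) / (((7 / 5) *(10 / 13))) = -4.29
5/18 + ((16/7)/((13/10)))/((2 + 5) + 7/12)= 75965/149058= 0.51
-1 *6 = -6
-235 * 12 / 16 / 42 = -235 / 56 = -4.20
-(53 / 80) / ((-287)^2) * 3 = -159 / 6589520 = -0.00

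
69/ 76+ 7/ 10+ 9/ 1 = 4031/ 380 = 10.61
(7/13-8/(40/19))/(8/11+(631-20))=-2332/437385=-0.01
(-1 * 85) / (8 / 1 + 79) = -85 / 87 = -0.98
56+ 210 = 266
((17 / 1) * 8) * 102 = 13872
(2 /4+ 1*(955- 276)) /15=453 /10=45.30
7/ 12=0.58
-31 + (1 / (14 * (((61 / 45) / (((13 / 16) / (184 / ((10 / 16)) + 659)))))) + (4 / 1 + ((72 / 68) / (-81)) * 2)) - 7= -113033022601 / 3321950688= -34.03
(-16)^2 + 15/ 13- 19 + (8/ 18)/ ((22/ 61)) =308090/ 1287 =239.39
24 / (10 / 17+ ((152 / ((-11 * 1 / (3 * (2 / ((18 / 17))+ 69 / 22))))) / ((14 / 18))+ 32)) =-172788 / 1693691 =-0.10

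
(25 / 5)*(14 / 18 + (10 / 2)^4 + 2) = 3138.89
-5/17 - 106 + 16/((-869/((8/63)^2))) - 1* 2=-6349738709/58634037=-108.29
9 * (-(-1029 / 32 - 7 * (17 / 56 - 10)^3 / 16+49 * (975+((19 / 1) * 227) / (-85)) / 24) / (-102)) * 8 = 230689202593 / 145008640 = 1590.87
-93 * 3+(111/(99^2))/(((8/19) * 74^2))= -1079207693/3868128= -279.00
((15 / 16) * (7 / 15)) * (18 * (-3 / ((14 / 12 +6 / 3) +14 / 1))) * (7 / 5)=-3969 / 2060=-1.93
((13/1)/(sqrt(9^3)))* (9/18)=13/54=0.24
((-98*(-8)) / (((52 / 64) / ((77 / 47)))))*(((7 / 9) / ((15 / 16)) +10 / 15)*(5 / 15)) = 195109376 / 247455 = 788.46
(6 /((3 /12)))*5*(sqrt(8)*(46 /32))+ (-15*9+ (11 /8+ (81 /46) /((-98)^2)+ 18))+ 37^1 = -17367593 /220892+ 345*sqrt(2) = 409.28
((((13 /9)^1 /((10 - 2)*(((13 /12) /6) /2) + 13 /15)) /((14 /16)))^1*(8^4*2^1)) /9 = 655360 /693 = 945.69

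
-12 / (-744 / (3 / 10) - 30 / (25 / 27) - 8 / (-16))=40 / 8373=0.00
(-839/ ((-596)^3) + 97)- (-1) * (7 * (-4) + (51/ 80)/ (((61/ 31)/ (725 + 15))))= 3987163603451/ 12914232896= 308.74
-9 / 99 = -1 / 11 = -0.09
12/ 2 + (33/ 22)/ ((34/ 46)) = 273/ 34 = 8.03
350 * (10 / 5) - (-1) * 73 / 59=41373 / 59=701.24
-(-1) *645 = 645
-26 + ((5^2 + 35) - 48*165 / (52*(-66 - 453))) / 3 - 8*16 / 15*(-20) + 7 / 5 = 5605559 / 33735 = 166.16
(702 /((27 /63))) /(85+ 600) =2.39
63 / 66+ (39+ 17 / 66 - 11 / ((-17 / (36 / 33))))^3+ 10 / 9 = 90153337835203 / 1412467848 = 63826.82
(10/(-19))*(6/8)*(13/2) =-195/76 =-2.57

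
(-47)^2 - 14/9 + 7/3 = 19888/9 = 2209.78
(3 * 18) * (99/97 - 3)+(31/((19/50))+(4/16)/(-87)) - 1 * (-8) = -11102347/641364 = -17.31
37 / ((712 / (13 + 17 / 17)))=259 / 356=0.73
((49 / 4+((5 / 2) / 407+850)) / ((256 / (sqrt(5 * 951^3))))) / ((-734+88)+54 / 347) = -463234278741 * sqrt(4755) / 93401042944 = -342.00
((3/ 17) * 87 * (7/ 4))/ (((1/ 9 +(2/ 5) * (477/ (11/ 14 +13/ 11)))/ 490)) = 2034410175/ 15002602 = 135.60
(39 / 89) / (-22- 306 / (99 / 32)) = -429 / 118370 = -0.00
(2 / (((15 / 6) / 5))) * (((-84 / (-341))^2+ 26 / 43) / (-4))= -3326714 / 5000083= -0.67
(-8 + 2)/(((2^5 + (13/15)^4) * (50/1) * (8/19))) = -115425/13188488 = -0.01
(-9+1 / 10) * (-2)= 89 / 5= 17.80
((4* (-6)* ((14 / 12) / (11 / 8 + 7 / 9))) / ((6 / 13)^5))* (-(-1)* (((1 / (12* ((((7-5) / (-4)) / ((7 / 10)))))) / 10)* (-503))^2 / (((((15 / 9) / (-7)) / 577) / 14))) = 911000771727726043 / 1255500000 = 725607942.44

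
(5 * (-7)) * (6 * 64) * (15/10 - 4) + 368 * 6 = 35808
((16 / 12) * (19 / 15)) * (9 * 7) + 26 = 662 / 5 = 132.40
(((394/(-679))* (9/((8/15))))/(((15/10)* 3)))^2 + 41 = 84342749/1844164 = 45.73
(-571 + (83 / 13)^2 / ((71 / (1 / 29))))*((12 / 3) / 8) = -99342276 / 347971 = -285.49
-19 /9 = -2.11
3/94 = 0.03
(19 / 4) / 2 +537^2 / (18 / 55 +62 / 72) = 242658.82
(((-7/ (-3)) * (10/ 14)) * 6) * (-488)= -4880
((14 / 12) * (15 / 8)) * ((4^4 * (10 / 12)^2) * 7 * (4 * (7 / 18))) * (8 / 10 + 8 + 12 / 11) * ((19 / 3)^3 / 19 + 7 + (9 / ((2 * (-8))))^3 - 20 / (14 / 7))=426895.35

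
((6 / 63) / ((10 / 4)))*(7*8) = 32 / 15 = 2.13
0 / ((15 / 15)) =0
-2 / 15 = -0.13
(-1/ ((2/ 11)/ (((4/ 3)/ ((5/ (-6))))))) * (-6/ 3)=-88/ 5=-17.60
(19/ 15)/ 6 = 19/ 90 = 0.21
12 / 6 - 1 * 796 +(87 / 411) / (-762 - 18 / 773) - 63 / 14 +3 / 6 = -64397846761 / 80699028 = -798.00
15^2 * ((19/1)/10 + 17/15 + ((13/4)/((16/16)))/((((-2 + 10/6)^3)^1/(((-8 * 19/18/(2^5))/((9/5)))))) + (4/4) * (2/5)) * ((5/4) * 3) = 1760175/128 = 13751.37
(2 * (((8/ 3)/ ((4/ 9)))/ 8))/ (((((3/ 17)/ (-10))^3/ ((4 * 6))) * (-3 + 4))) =-6550666.67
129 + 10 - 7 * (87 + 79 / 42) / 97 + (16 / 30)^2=5799791 / 43650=132.87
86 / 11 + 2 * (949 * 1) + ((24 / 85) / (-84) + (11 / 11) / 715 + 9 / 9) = 162241458 / 85085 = 1906.82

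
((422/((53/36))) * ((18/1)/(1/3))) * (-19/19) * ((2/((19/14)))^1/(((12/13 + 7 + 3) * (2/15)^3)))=-62988880500/71497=-881000.33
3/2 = 1.50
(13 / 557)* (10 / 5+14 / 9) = 416 / 5013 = 0.08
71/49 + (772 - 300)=23199/49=473.45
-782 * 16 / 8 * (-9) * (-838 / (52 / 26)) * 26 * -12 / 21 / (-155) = -613375776 / 1085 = -565323.30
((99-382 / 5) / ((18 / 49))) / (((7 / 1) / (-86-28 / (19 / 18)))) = -845579 / 855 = -988.98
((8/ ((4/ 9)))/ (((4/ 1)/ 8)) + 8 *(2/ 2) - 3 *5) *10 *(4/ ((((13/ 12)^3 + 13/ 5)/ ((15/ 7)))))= 150336000/ 234143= 642.07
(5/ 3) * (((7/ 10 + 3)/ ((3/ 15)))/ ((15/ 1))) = 37/ 18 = 2.06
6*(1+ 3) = 24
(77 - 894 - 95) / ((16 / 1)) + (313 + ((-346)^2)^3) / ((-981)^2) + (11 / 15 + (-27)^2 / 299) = 1782865433.50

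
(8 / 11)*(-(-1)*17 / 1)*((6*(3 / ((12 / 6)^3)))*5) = 1530 / 11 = 139.09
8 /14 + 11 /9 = 113 /63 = 1.79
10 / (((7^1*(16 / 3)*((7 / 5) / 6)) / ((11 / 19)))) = 2475 / 3724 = 0.66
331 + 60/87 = 9619/29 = 331.69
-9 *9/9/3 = -3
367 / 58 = 6.33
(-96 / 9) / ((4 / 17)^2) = -578 / 3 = -192.67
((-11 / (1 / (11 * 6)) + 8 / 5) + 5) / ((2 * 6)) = -1199 / 20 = -59.95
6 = 6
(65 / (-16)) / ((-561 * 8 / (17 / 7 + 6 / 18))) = 1885 / 753984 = 0.00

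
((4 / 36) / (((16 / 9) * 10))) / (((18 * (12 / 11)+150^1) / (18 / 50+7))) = 253 / 933000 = 0.00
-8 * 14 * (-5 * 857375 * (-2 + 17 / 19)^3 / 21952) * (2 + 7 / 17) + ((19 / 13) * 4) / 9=-566640457 / 7956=-71221.78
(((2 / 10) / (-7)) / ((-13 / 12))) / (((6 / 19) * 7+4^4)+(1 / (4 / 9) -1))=304 / 2990715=0.00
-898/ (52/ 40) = -8980/ 13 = -690.77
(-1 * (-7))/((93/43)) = 301/93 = 3.24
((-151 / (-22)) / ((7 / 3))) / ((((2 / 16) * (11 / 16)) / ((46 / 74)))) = 666816 / 31339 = 21.28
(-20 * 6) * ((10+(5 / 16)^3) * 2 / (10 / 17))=-2095335 / 512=-4092.45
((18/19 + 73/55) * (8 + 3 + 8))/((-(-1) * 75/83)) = 197291/4125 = 47.83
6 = 6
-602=-602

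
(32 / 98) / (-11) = -16 / 539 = -0.03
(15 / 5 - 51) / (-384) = 0.12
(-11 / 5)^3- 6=-2081 / 125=-16.65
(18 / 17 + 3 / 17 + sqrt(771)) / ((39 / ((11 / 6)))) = 77 / 1326 + 11 * sqrt(771) / 234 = 1.36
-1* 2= -2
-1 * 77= -77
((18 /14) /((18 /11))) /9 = 0.09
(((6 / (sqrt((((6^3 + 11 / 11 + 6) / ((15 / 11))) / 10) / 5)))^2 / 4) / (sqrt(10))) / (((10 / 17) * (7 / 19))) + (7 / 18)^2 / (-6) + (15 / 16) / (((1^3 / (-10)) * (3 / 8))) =-48649 / 1944 + 43605 * sqrt(10) / 34342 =-21.01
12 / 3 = 4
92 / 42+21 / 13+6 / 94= 49652 / 12831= 3.87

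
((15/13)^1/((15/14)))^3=2744/2197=1.25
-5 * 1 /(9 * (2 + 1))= -0.19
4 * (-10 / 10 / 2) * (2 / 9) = -4 / 9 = -0.44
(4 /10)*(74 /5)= 148 /25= 5.92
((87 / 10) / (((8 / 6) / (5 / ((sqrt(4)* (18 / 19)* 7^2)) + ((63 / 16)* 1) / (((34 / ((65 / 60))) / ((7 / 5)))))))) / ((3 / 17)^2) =542867443 / 11289600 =48.09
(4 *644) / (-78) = -33.03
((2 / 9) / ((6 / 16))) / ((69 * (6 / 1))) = 0.00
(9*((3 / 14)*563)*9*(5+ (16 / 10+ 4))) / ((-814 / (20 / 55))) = -7250877 / 156695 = -46.27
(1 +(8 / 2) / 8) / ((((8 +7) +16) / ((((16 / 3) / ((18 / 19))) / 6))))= 38 / 837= 0.05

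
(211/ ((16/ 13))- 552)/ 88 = -6089/ 1408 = -4.32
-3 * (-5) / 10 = 3 / 2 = 1.50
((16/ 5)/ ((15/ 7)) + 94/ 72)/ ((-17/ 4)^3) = -40304/ 1105425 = -0.04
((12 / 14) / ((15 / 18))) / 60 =3 / 175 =0.02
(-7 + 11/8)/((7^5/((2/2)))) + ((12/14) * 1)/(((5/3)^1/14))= 4840191/672280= 7.20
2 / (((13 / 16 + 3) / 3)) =96 / 61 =1.57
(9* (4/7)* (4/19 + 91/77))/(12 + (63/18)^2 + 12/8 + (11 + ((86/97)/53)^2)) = 1107517733424/5684079919133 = 0.19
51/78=17/26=0.65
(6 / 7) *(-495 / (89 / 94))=-279180 / 623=-448.12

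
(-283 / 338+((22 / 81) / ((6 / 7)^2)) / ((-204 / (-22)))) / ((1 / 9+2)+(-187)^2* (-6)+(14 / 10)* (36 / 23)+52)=2304750995 / 606261721028652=0.00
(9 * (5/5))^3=729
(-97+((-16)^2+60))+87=306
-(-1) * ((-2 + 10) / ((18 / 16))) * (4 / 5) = 256 / 45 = 5.69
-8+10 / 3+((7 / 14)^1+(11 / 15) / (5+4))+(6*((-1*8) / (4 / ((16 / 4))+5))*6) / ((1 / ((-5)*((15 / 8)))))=120397 / 270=445.91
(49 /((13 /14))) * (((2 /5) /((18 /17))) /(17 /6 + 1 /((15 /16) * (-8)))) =23324 /3159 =7.38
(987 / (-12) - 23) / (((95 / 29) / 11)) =-134299 / 380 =-353.42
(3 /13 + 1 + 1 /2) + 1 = 71 /26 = 2.73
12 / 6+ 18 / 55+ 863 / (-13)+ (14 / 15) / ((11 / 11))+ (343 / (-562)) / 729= -63.12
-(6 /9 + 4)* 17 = -238 /3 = -79.33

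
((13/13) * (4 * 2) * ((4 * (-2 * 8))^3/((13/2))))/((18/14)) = -29360128/117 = -250941.26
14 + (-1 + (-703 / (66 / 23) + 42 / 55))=-76303 / 330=-231.22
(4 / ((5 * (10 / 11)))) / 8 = 11 / 100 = 0.11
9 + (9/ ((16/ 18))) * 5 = 477/ 8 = 59.62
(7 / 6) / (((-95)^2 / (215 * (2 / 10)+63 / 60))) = 0.01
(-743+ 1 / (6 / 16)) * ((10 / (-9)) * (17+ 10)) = 22210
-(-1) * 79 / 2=79 / 2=39.50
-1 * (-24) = 24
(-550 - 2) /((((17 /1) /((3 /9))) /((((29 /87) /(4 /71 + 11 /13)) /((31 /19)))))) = -3226808 /1316973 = -2.45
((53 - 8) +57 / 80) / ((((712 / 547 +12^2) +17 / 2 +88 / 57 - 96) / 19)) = 2166410457 / 148026680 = 14.64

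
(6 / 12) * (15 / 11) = 15 / 22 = 0.68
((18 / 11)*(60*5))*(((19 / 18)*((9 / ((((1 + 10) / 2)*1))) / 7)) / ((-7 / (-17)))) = 1744200 / 5929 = 294.18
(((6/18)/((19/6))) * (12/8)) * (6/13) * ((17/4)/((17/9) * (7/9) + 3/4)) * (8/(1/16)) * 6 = 19035648/177593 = 107.19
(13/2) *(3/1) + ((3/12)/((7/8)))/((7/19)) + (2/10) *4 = 10327/490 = 21.08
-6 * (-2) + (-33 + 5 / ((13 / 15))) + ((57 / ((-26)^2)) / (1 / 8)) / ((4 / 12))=-2232 / 169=-13.21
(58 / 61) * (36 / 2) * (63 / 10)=32886 / 305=107.82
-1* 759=-759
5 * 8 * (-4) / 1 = -160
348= 348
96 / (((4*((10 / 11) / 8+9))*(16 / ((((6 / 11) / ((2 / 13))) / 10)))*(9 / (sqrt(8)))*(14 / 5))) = 13*sqrt(2) / 2807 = 0.01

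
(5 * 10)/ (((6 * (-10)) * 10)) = -1/ 12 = -0.08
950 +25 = 975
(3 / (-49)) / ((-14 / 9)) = 27 / 686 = 0.04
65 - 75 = -10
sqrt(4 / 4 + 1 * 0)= 1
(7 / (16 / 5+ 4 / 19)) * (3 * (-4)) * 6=-1330 / 9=-147.78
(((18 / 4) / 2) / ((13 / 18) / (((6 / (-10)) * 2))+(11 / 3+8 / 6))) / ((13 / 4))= 972 / 6175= 0.16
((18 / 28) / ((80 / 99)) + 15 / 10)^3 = 16994415411 / 1404928000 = 12.10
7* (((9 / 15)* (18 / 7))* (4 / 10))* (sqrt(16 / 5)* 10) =864* sqrt(5) / 25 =77.28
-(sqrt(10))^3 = -10* sqrt(10) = -31.62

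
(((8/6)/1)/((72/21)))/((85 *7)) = 1/1530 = 0.00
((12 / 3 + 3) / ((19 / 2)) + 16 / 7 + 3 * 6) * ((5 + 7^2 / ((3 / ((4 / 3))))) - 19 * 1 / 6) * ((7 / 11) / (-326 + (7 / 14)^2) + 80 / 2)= 113540480600 / 5718867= 19853.67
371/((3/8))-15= 2923/3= 974.33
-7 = -7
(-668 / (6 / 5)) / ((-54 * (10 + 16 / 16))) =835 / 891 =0.94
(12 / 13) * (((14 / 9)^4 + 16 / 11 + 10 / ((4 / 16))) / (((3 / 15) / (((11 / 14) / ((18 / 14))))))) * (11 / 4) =93895780 / 255879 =366.95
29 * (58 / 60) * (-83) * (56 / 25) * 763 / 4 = -372817823 / 375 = -994180.86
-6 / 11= -0.55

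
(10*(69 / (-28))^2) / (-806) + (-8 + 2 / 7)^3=-1015494507 / 2211664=-459.15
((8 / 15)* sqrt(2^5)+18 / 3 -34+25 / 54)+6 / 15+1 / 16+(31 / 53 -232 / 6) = -62.14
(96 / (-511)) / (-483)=32 / 82271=0.00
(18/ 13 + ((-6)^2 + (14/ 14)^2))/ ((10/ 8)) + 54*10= 37096/ 65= 570.71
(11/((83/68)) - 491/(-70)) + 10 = 151213/5810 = 26.03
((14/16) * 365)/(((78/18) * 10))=1533/208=7.37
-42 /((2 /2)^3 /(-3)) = 126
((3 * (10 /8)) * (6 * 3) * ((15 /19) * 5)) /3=3375 /38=88.82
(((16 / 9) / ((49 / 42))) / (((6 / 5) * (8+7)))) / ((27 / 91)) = 208 / 729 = 0.29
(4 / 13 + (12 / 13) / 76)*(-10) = -790 / 247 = -3.20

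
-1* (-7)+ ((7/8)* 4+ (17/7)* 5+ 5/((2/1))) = 176/7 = 25.14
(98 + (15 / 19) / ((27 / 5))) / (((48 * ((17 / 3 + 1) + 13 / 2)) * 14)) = 0.01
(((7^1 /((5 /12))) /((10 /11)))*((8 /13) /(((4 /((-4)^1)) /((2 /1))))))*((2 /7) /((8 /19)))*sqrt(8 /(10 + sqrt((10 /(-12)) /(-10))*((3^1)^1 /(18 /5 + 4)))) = -20064*sqrt(190) /(1625*sqrt(sqrt(3) + 152)) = -13.73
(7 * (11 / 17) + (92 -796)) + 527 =-2932 / 17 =-172.47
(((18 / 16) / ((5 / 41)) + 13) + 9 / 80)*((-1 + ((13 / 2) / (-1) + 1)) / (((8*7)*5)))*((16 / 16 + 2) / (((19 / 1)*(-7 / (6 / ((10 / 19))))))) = 209079 / 1568000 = 0.13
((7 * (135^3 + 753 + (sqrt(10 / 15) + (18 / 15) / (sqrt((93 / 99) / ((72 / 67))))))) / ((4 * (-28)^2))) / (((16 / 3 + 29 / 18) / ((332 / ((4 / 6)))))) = 747 * sqrt(6) / 14000 + 20169 * sqrt(137082) / 36347500 + 689423481 / 1750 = 393956.61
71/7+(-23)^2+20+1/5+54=21467/35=613.34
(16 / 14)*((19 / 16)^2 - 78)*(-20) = 1750.62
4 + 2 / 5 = 22 / 5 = 4.40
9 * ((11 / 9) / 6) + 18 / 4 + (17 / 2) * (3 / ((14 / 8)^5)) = 397669 / 50421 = 7.89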